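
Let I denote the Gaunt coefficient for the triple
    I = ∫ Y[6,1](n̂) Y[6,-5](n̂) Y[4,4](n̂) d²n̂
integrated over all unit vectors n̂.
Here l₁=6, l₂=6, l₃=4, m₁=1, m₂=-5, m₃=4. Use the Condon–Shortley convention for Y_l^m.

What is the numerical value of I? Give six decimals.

-0.102536

Rules hold: Σm=0, L=16 even, 0≤4≤12.
N = 13·13·9 = 1521
Δ = 8!·4!·4!/17! = 1/15315300
Racah Σ t=2..6: t=2:+1/829440 t=3:−1/25920 t=4:+1/9216 t=5:−1/25920 t=6:+1/829440 = 7/207360
⇒ 3j(6 6 4; 0 0 0)² = 28/2431, sgn +1
Racah Σ t=1..1: t=1:−1/2903040 = -1/2903040
⇒ 3j(6 6 4; 1 -5 4)² = 5/663, sgn -1
4πI² = N·(3j₀)²·(3jₘ)² = 420/3179
I = -1·√(0.132117/4π) = -0.10253555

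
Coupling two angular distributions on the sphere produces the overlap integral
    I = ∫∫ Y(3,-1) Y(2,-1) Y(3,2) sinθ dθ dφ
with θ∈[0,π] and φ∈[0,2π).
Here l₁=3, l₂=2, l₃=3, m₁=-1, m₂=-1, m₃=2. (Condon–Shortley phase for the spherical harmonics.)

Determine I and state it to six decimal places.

Checks pass: Σm=0; 8 even; l₃=3∈[1,5].
(2·3+1)(2·2+1)(2·3+1) = 245
Δ: 2! 4! 2! / 9! → 1/3780
sum: t=0:+1/24 t=1:−1/4 t=2:+1/24 = -1/6
3j²(3 2 3; 0 0 0) = Δ·Π!·Σ² = 4/105  (sign +1)
sum: t=0:+1/48 t=1:−1/12 = -1/16
3j²(3 2 3; -1 -1 2) = Δ·Π!·Σ² = 1/28  (sign +1)
combine: 4πI² = 245·4/105·1/28 = 1/3
take √, sign +1: I = 0.16286750

0.162868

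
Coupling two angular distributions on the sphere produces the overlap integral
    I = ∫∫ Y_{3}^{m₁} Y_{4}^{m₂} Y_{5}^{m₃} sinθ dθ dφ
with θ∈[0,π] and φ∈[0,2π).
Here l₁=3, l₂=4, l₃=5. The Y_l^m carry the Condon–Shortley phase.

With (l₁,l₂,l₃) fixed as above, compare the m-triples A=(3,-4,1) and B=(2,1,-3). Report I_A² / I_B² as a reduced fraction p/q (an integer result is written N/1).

Same 3,4,5: normalisation and zero-m 3j drop out of the ratio.
A: Δ: 2! 4! 6! / 13! → 1/180180; sum: t=0:+1/34560 = 1/34560; 3j²(3 4 5; 3 -4 1) = Δ·Π!·Σ² = 1/429  (sign +1)
B: Δ: 2! 4! 6! / 13! → 1/180180; sum: t=0:+1/1440 t=1:−1/1152 = -1/5760; 3j²(3 4 5; 2 1 -3) = Δ·Π!·Σ² = 1/858  (sign -1)
I_A²/I_B² = (1/429)/(1/858) = 2/1

2/1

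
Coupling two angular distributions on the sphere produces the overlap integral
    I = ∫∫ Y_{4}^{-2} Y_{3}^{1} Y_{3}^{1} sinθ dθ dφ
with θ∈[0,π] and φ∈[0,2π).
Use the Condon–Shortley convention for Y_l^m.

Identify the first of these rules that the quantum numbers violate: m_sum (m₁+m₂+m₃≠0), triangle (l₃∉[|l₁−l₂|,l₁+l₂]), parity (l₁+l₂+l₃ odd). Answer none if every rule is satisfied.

none

azimuthal sum: -2 + 1 + 1 = 0  ✓
1 ≤ 3 ≤ 7 (triangle on l)  ✓
L = 4 + 3 + 3 = 10 (even)  ✓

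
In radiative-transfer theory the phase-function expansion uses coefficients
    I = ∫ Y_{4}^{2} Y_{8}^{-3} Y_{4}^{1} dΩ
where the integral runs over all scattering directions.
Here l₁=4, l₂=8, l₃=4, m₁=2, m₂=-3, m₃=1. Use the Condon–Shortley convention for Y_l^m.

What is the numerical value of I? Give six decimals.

-0.227643

Rules hold: Σm=0, L=16 even, 4≤4≤12.
N = 9·17·9 = 1377
Δ = 8!·0!·8!/17! = 1/218790
Racah Σ t=4..4: t=4:+1/331776 = 1/331776
⇒ 3j(4 8 4; 0 0 0)² = 490/21879, sgn +1
Racah Σ t=2..2: t=2:+1/1036800 = 1/1036800
⇒ 3j(4 8 4; 2 -3 1)² = 14/663, sgn -1
4πI² = N·(3j₀)²·(3jₘ)² = 20580/31603
I = -1·√(0.651204/4π) = -0.22764263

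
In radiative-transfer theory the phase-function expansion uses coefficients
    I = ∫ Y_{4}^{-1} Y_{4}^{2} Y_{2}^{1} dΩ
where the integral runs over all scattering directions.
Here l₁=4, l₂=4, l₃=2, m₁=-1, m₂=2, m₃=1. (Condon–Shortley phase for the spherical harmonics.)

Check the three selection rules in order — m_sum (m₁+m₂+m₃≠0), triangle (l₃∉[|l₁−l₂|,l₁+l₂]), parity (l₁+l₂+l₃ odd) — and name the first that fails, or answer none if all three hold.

azimuthal sum: -1 + 2 + 1 = 2  ✗
0 ≤ 2 ≤ 8 (triangle on l)
L = 4 + 4 + 2 = 10 (even)

m_sum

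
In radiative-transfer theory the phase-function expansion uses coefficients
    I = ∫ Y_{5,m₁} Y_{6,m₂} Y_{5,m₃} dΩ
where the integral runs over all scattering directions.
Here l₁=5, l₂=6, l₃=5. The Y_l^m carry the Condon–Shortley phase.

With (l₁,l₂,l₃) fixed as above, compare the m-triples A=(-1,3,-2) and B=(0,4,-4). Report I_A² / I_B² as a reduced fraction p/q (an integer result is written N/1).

3/4

Same 5,6,5: normalisation and zero-m 3j drop out of the ratio.
A: Δ: 6! 4! 6! / 17! → 1/28588560; sum: t=3:−1/155520 t=4:+1/23040 t=5:−1/34560 t=6:+1/622080 = 1/103680; 3j²(5 6 5; -1 3 -2) = Δ·Π!·Σ² = 9/2431  (sign -1)
B: Δ: 6! 4! 6! / 17! → 1/28588560; sum: t=4:+1/207360 t=5:−1/345600 = 1/518400; 3j²(5 6 5; 0 4 -4) = Δ·Π!·Σ² = 12/2431  (sign -1)
I_A²/I_B² = (9/2431)/(12/2431) = 3/4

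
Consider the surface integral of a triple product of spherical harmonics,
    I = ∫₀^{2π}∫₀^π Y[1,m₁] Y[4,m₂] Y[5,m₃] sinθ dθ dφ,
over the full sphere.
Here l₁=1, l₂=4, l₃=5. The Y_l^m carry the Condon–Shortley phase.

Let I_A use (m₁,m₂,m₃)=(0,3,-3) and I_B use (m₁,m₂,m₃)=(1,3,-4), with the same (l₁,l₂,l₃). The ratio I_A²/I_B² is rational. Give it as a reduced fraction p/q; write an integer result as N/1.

Same 1,4,5: normalisation and zero-m 3j drop out of the ratio.
A: Δ: 0! 2! 8! / 11! → 1/495; sum: t=0:+1/5040 = 1/5040; 3j²(1 4 5; 0 3 -3) = Δ·Π!·Σ² = 16/495  (sign +1)
B: Δ: 0! 2! 8! / 11! → 1/495; sum: t=0:+1/10080 = 1/10080; 3j²(1 4 5; 1 3 -4) = Δ·Π!·Σ² = 4/55  (sign -1)
I_A²/I_B² = (16/495)/(4/55) = 4/9

4/9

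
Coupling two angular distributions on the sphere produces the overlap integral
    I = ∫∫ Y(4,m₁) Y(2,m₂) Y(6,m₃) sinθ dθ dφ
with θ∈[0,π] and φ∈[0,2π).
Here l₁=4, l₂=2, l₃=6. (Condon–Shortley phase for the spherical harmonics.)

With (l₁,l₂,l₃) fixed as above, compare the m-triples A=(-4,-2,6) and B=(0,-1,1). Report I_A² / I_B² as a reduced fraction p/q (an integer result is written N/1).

99/35

Same 4,2,6: normalisation and zero-m 3j drop out of the ratio.
A: Δ: 0! 8! 4! / 13! → 1/6435; sum: t=0:+1/967680 = 1/967680; 3j²(4 2 6; -4 -2 6) = Δ·Π!·Σ² = 1/13  (sign +1)
B: Δ: 0! 8! 4! / 13! → 1/6435; sum: t=0:+1/3456 = 1/3456; 3j²(4 2 6; 0 -1 1) = Δ·Π!·Σ² = 35/1287  (sign -1)
I_A²/I_B² = (1/13)/(35/1287) = 99/35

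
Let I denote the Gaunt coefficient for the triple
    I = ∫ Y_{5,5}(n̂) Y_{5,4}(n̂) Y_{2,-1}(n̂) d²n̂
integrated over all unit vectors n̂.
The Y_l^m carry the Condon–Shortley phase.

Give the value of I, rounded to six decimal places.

0.000000

Σmᵢ = 8 ≠ 0, so the φ-integral vanishes; I = 0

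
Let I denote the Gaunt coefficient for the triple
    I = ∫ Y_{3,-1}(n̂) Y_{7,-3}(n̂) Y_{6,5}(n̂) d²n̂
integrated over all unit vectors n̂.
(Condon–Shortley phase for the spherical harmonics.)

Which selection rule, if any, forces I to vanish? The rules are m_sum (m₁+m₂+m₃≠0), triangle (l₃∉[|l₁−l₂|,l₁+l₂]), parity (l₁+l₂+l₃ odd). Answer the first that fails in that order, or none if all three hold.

m₁+m₂+m₃ = -1 − 3 + 5 = 1  ✗
triangle: |3−7|=4 ≤ l₃=6 ≤ 3+7=10
parity: l₁+l₂+l₃ = 16 is even

m_sum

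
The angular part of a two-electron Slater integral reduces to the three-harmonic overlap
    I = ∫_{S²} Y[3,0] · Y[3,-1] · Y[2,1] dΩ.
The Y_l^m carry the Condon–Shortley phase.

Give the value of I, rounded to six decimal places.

Rules hold: Σm=0, L=8 even, 0≤2≤6.
N = 7·7·5 = 245
Δ = 4!·2!·2!/9! = 1/3780
Racah Σ t=1..3: t=1:−1/24 t=2:+1/4 t=3:−1/24 = 1/6
⇒ 3j(3 3 2; 0 0 0)² = 4/105, sgn +1
Racah Σ t=1..2: t=1:−1/12 t=2:+1/8 = 1/24
⇒ 3j(3 3 2; 0 -1 1)² = 1/210, sgn -1
4πI² = N·(3j₀)²·(3jₘ)² = 2/45
I = -1·√(0.0444444/4π) = -0.05947080

-0.059471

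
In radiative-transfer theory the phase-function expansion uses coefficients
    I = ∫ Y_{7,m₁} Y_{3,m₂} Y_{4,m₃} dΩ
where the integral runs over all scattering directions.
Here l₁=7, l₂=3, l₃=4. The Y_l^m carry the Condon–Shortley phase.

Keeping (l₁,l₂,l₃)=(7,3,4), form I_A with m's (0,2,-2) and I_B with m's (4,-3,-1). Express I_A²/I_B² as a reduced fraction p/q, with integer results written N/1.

l's match ⇒ only the (l;m) 3-j factors differ between A and B.
A: triangle coeff Δ(7,3,4) = 1/45045; Σ_t [5,5]: t=5:−1/172800 = -1/172800; (3j)²=7/2145 [(7 3 4; 0 2 -2)], sign=-1
B: triangle coeff Δ(7,3,4) = 1/45045; Σ_t [0,0]: t=0:+1/518400 = 1/518400; (3j)²=2/195 [(7 3 4; 4 -3 -1)], sign=-1
I_A²/I_B² = (7/2145)/(2/195) = 7/22

7/22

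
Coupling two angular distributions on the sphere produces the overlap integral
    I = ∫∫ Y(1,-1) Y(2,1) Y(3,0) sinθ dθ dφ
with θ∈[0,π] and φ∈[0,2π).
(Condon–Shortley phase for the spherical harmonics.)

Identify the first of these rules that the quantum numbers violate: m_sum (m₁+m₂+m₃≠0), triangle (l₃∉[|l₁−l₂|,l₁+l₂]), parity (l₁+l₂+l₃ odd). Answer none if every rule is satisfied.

azimuthal sum: -1 + 1 + 0 = 0  ✓
1 ≤ 3 ≤ 3 (triangle on l)  ✓
L = 1 + 2 + 3 = 6 (even)  ✓

none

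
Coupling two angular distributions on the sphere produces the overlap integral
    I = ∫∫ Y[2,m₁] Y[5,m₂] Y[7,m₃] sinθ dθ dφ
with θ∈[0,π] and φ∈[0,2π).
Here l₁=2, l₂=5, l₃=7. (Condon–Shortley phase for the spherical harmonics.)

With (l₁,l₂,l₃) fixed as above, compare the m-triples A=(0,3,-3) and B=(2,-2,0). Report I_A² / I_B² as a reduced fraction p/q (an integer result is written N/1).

l's match ⇒ only the (l;m) 3-j factors differ between A and B.
A: triangle coeff Δ(2,5,7) = 1/15015; Σ_t [0,0]: t=0:+1/322560 = 1/322560; (3j)²=18/1001 [(2 5 7; 0 3 -3)], sign=+1
B: triangle coeff Δ(2,5,7) = 1/15015; Σ_t [0,0]: t=0:+1/725760 = 1/725760; (3j)²=1/429 [(2 5 7; 2 -2 0)], sign=-1
I_A²/I_B² = (18/1001)/(1/429) = 54/7

54/7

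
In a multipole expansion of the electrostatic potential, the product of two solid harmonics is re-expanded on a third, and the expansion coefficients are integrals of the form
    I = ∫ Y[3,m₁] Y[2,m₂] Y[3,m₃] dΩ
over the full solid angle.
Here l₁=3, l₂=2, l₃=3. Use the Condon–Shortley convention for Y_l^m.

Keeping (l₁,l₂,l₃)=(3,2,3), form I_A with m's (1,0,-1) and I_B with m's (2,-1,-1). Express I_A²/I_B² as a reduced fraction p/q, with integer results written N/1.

Shared (l₁,l₂,l₃)=(3,2,3): N and (l;000)² cancel in I_A²/I_B².
A: Δ = 2!·4!·2!/9! = 1/3780; Racah Σ t=0..2: t=0:+1/16 t=1:−1/6 t=2:+1/96 = -3/32; ⇒ 3j(3 2 3; 1 0 -1)² = 3/140, sgn -1
B: Δ = 2!·4!·2!/9! = 1/3780; Racah Σ t=0..1: t=0:+1/12 t=1:−1/48 = 1/16; ⇒ 3j(3 2 3; 2 -1 -1)² = 1/28, sgn +1
I_A²/I_B² = (3/140)/(1/28) = 3/5

3/5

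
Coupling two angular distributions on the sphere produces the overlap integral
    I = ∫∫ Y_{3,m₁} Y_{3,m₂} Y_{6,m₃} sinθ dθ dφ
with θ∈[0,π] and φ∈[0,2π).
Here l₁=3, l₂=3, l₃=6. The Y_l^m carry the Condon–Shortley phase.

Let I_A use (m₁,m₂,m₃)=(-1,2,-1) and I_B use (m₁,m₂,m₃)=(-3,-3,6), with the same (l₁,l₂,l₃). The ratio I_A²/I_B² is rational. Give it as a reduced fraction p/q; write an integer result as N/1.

l's match ⇒ only the (l;m) 3-j factors differ between A and B.
A: triangle coeff Δ(3,3,6) = 1/12012; Σ_t [0,0]: t=0:+1/5760 = 1/5760; (3j)²=5/572 [(3 3 6; -1 2 -1)], sign=-1
B: triangle coeff Δ(3,3,6) = 1/12012; Σ_t [0,0]: t=0:+1/518400 = 1/518400; (3j)²=1/13 [(3 3 6; -3 -3 6)], sign=+1
I_A²/I_B² = (5/572)/(1/13) = 5/44

5/44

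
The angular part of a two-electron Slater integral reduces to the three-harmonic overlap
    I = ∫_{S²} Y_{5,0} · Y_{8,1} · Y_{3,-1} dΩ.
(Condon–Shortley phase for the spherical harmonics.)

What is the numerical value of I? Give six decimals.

Checks pass: Σm=0; 16 even; l₃=3∈[3,13].
(2·5+1)(2·8+1)(2·3+1) = 1309
Δ: 10! 0! 6! / 17! → 1/136136
sum: t=5:−1/518400 = -1/518400
3j²(5 8 3; 0 0 0) = Δ·Π!·Σ² = 56/2431  (sign +1)
sum: t=5:−1/691200 = -1/691200
3j²(5 8 3; 0 1 -1) = Δ·Π!·Σ² = 189/9724  (sign -1)
combine: 4πI² = 1309·56/2431·189/9724 = 18522/31603
take √, sign -1: I = -0.21596076

-0.215961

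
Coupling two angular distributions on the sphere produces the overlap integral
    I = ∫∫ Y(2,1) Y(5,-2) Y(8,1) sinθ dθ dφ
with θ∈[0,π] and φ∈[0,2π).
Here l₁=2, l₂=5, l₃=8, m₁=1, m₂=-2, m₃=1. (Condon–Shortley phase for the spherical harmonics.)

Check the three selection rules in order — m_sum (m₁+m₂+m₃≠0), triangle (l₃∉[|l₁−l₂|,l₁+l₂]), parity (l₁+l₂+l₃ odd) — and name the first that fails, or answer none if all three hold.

triangle

m₁+m₂+m₃ = 1 − 2 + 1 = 0  ✓
triangle: |2−5|=3 ≤ l₃=8 ≤ 2+5=7  ✗
parity: l₁+l₂+l₃ = 15 is odd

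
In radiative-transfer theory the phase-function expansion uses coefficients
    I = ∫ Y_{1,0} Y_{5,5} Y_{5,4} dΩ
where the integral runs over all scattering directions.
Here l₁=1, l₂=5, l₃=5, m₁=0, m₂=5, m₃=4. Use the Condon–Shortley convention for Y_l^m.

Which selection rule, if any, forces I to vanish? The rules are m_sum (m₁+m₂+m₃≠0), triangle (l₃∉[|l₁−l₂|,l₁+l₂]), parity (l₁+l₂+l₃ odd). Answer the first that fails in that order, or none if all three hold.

m_sum

Σmᵢ = 9  ✗
l₃∈[|l₁−l₂|,l₁+l₂]=[4,6], have l₃=5
Σlᵢ = 11 ⇒ odd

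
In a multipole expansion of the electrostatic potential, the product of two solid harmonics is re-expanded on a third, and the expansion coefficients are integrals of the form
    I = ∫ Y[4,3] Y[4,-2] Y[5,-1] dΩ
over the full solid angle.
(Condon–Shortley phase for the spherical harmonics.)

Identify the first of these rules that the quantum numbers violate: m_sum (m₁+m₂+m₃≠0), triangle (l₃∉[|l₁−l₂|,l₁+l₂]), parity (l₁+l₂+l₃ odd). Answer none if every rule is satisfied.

m₁+m₂+m₃ = 3 − 2 − 1 = 0  ✓
triangle: |4−4|=0 ≤ l₃=5 ≤ 4+4=8  ✓
parity: l₁+l₂+l₃ = 13 is odd  ✗

parity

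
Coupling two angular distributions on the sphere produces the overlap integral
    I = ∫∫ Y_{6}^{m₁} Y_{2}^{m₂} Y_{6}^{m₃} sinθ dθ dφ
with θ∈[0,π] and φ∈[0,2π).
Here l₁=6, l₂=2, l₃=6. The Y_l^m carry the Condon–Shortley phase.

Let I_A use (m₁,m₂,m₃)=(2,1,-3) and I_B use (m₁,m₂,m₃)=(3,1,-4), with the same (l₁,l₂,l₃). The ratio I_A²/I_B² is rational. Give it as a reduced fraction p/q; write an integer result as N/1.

Shared (l₁,l₂,l₃)=(6,2,6): N and (l;000)² cancel in I_A²/I_B².
A: Δ = 2!·10!·2!/15! = 1/90090; Racah Σ t=1..2: t=1:−1/60480 t=2:+1/161280 = -1/96768; ⇒ 3j(6 2 6; 2 1 -3)² = 15/1001, sgn +1
B: Δ = 2!·10!·2!/15! = 1/90090; Racah Σ t=1..2: t=1:−1/161280 t=2:+1/725760 = -1/207360; ⇒ 3j(6 2 6; 3 1 -4)² = 7/286, sgn -1
I_A²/I_B² = (15/1001)/(7/286) = 30/49

30/49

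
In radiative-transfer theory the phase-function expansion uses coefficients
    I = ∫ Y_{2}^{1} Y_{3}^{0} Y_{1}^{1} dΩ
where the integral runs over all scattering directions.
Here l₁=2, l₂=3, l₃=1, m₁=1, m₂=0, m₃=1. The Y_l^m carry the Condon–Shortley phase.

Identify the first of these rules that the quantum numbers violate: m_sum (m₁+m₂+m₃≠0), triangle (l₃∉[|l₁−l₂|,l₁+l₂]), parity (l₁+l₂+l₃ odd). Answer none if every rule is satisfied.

m₁+m₂+m₃ = 1 + 0 + 1 = 2  ✗
triangle: |2−3|=1 ≤ l₃=1 ≤ 2+3=5
parity: l₁+l₂+l₃ = 6 is even

m_sum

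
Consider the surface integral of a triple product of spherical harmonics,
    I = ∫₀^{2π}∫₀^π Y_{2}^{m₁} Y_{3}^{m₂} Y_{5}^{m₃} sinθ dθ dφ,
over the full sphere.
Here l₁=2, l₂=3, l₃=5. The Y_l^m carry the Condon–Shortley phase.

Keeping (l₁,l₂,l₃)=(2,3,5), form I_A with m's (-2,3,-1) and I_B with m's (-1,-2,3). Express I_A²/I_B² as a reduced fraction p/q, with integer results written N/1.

Same 2,3,5: normalisation and zero-m 3j drop out of the ratio.
A: Δ: 0! 4! 6! / 11! → 1/2310; sum: t=0:+1/17280 = 1/17280; 3j²(2 3 5; -2 3 -1) = Δ·Π!·Σ² = 1/2310  (sign +1)
B: Δ: 0! 4! 6! / 11! → 1/2310; sum: t=0:+1/720 = 1/720; 3j²(2 3 5; -1 -2 3) = Δ·Π!·Σ² = 8/165  (sign +1)
I_A²/I_B² = (1/2310)/(8/165) = 1/112

1/112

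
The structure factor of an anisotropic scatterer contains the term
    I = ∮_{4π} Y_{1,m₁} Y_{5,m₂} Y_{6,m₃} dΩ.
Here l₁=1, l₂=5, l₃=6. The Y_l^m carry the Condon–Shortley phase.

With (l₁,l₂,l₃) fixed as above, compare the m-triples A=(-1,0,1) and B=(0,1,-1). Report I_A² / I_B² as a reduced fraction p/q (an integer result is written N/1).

3/5

Same 1,5,6: normalisation and zero-m 3j drop out of the ratio.
A: Δ: 0! 2! 10! / 13! → 1/858; sum: t=0:+1/28800 = 1/28800; 3j²(1 5 6; -1 0 1) = Δ·Π!·Σ² = 7/286  (sign -1)
B: Δ: 0! 2! 10! / 13! → 1/858; sum: t=0:+1/17280 = 1/17280; 3j²(1 5 6; 0 1 -1) = Δ·Π!·Σ² = 35/858  (sign -1)
I_A²/I_B² = (7/286)/(35/858) = 3/5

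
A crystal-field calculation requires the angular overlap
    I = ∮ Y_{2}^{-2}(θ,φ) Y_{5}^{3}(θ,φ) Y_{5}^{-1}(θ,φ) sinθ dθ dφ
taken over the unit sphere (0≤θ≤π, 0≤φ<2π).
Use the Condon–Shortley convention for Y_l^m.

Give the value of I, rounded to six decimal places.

0.171169

Rules hold: Σm=0, L=12 even, 3≤5≤7.
N = 5·11·11 = 605
Δ = 2!·2!·8!/13! = 1/38610
Racah Σ t=0..2: t=0:+1/2880 t=1:−1/576 t=2:+1/2880 = -1/960
⇒ 3j(2 5 5; 0 0 0)² = 10/429, sgn +1
Racah Σ t=2..2: t=2:+1/5760 = 1/5760
⇒ 3j(2 5 5; -2 3 -1)² = 56/2145, sgn +1
4πI² = N·(3j₀)²·(3jₘ)² = 560/1521
I = +1·√(0.368179/4π) = 0.17116875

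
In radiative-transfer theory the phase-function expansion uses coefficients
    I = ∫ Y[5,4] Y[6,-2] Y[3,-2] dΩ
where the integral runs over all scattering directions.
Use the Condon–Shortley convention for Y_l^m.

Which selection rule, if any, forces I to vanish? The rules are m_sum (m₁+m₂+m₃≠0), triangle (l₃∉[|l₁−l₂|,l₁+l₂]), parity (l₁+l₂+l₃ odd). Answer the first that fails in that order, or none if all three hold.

azimuthal sum: 4 − 2 − 2 = 0  ✓
1 ≤ 3 ≤ 11 (triangle on l)  ✓
L = 5 + 6 + 3 = 14 (even)  ✓

none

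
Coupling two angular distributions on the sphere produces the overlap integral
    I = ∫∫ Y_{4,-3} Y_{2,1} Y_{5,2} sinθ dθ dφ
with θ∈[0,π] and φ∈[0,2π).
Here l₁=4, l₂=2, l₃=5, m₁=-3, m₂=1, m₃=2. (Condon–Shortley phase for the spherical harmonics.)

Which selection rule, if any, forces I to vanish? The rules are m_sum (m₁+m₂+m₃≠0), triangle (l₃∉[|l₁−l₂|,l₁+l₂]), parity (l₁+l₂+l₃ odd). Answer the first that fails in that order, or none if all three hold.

m₁+m₂+m₃ = -3 + 1 + 2 = 0  ✓
triangle: |4−2|=2 ≤ l₃=5 ≤ 4+2=6  ✓
parity: l₁+l₂+l₃ = 11 is odd  ✗

parity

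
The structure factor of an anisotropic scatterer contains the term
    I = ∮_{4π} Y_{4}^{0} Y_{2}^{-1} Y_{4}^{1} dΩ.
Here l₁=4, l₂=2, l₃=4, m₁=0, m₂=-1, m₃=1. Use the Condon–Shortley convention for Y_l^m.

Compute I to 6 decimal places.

m-sum 0 ✓  L=10 even ✓  2≤4≤6 ✓
Π(2lᵢ+1) = 9×5×9 = 405
triangle coeff Δ(4,2,4) = 1/13860
Σ_t [0,2]: t=0:+1/192 t=1:−1/36 t=2:+1/192 = -5/288
(3j)²=20/693 [(4 2 4; 0 0 0)], sign=-1
Σ_t [0,1]: t=0:+1/96 t=1:−1/72 = -1/288
(3j)²=1/462 [(4 2 4; 0 -1 1)], sign=+1
⇒ 4πI² = 150/5929
I = (-1)√(150/5929/(4π)) = -0.04486937

-0.044869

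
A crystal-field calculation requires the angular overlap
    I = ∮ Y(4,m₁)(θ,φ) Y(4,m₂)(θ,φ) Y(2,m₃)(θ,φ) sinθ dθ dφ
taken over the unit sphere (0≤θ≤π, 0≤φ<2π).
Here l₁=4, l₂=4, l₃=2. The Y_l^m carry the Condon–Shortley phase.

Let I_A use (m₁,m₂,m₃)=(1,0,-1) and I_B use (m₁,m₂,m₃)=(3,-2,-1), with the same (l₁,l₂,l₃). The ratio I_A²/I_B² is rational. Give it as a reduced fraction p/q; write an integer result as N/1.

Same 4,4,2: normalisation and zero-m 3j drop out of the ratio.
A: Δ: 6! 2! 2! / 11! → 1/13860; sum: t=2:+1/96 t=3:−1/72 = -1/288; 3j²(4 4 2; 1 0 -1) = Δ·Π!·Σ² = 1/462  (sign +1)
B: Δ: 6! 2! 2! / 11! → 1/13860; sum: t=0:+1/1440 t=1:−1/240 = -1/288; 3j²(4 4 2; 3 -2 -1) = Δ·Π!·Σ² = 5/132  (sign +1)
I_A²/I_B² = (1/462)/(5/132) = 2/35

2/35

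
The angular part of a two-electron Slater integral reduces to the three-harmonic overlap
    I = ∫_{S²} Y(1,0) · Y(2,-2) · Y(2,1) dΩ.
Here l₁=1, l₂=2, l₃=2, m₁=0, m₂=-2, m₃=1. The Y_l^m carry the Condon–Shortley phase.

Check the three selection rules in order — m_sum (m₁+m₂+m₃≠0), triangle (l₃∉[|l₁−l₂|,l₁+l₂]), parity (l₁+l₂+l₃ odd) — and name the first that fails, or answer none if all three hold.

m_sum

Σmᵢ = -1  ✗
l₃∈[|l₁−l₂|,l₁+l₂]=[1,3], have l₃=2
Σlᵢ = 5 ⇒ odd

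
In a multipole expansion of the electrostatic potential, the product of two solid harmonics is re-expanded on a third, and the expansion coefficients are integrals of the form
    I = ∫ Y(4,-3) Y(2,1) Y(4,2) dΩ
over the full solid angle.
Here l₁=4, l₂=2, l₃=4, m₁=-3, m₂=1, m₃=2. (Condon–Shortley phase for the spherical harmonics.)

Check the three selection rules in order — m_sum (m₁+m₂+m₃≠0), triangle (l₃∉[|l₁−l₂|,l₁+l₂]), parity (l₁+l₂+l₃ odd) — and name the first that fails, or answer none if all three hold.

azimuthal sum: -3 + 1 + 2 = 0  ✓
2 ≤ 4 ≤ 6 (triangle on l)  ✓
L = 4 + 2 + 4 = 10 (even)  ✓

none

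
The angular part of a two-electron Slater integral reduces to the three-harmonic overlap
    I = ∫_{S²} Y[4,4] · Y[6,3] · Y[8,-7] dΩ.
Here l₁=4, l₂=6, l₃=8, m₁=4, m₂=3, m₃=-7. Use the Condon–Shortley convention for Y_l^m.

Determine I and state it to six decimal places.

0.176610

m-sum 0 ✓  L=18 even ✓  2≤8≤10 ✓
Π(2lᵢ+1) = 9×13×17 = 1989
triangle coeff Δ(4,6,8) = 1/23279256
Σ_t [0,2]: t=0:+1/1658880 t=1:−1/518400 t=2:+1/1658880 = -1/1382400
(3j)²=504/46189 [(4 6 8; 0 0 0)], sign=-1
Σ_t [0,0]: t=0:+1/522547200 = 1/522547200
(3j)²=35/1938 [(4 6 8; 4 3 -7)], sign=-1
⇒ 4πI² = 26460/67507
I = (+1)√(26460/67507/(4π)) = 0.17661012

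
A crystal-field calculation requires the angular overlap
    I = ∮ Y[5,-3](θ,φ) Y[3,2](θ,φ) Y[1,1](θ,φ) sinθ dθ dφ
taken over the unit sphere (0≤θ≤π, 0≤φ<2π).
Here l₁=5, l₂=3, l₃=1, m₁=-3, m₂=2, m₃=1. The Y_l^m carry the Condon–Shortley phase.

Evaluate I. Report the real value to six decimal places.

l₃=1 ∉ [2,8] — triangle fails ⇒ I = 0

0.000000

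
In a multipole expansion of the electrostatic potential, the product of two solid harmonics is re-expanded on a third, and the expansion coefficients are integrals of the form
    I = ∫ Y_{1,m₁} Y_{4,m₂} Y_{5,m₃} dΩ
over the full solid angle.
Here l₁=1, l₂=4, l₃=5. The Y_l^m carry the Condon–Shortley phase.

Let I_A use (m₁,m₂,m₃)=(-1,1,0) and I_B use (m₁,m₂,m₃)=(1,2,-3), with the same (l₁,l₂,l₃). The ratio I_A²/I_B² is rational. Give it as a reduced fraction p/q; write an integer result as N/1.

5/14

l's match ⇒ only the (l;m) 3-j factors differ between A and B.
A: triangle coeff Δ(1,4,5) = 1/495; Σ_t [0,0]: t=0:+1/1440 = 1/1440; (3j)²=2/99 [(1 4 5; -1 1 0)], sign=-1
B: triangle coeff Δ(1,4,5) = 1/495; Σ_t [0,0]: t=0:+1/2880 = 1/2880; (3j)²=28/495 [(1 4 5; 1 2 -3)], sign=+1
I_A²/I_B² = (2/99)/(28/495) = 5/14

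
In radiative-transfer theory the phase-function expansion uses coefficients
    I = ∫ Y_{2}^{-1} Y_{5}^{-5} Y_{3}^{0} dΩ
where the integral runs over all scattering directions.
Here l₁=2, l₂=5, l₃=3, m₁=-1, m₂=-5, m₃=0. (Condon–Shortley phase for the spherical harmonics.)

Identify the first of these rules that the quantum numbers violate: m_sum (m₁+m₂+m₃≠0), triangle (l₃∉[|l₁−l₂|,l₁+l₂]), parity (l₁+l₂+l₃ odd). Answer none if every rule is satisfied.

azimuthal sum: -1 − 5 + 0 = -6  ✗
3 ≤ 3 ≤ 7 (triangle on l)
L = 2 + 5 + 3 = 10 (even)

m_sum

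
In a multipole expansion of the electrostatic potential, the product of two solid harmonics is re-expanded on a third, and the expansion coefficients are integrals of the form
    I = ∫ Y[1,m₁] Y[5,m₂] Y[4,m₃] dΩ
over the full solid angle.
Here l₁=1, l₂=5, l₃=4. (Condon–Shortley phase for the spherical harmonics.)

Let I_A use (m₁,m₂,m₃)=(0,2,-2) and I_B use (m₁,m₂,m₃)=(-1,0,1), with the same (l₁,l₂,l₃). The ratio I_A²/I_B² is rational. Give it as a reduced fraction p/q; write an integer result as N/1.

Shared (l₁,l₂,l₃)=(1,5,4): N and (l;000)² cancel in I_A²/I_B².
A: Δ = 2!·0!·8!/11! = 1/495; Racah Σ t=1..1: t=1:−1/1440 = -1/1440; ⇒ 3j(1 5 4; 0 2 -2)² = 7/165, sgn -1
B: Δ = 2!·0!·8!/11! = 1/495; Racah Σ t=2..2: t=2:+1/1440 = 1/1440; ⇒ 3j(1 5 4; -1 0 1)² = 2/99, sgn -1
I_A²/I_B² = (7/165)/(2/99) = 21/10

21/10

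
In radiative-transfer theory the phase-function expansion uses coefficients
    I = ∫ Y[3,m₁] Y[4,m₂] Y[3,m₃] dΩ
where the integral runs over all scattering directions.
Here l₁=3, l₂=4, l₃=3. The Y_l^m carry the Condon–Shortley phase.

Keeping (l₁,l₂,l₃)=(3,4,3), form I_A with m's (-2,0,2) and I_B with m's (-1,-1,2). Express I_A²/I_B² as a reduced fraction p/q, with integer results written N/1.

49/32

l's match ⇒ only the (l;m) 3-j factors differ between A and B.
A: triangle coeff Δ(3,4,3) = 1/34650; Σ_t [3,4]: t=3:−1/72 t=4:+1/576 = -7/576; (3j)²=7/198 [(3 4 3; -2 0 2)], sign=+1
B: triangle coeff Δ(3,4,3) = 1/34650; Σ_t [2,3]: t=2:+1/48 t=3:−1/144 = 1/72; (3j)²=16/693 [(3 4 3; -1 -1 2)], sign=-1
I_A²/I_B² = (7/198)/(16/693) = 49/32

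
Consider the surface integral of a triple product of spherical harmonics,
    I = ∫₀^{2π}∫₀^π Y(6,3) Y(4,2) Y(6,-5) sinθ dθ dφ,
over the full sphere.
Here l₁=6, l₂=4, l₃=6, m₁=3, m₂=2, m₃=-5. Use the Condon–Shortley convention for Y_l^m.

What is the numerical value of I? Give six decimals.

-0.147064

m-sum 0 ✓  L=16 even ✓  2≤6≤10 ✓
Π(2lᵢ+1) = 13×9×13 = 1521
triangle coeff Δ(6,4,6) = 1/15315300
Σ_t [0,4]: t=0:+1/829440 t=1:−1/25920 t=2:+1/9216 t=3:−1/25920 t=4:+1/829440 = 7/207360
(3j)²=28/2431 [(6 4 6; 0 0 0)], sign=+1
Σ_t [2,3]: t=2:+1/483840 t=3:−1/1451520 = 1/725760
(3j)²=24/1547 [(6 4 6; 3 2 -5)], sign=-1
⇒ 4πI² = 864/3179
I = (-1)√(864/3179/(4π)) = -0.14706410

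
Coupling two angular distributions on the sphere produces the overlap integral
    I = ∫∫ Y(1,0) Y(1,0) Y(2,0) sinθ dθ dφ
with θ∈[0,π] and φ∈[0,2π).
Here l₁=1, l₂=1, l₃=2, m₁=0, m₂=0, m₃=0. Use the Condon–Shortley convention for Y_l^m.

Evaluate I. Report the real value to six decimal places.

Rules hold: Σm=0, L=4 even, 0≤2≤2.
N = 3·3·5 = 45
Δ = 0!·2!·2!/5! = 1/30
Racah Σ t=0..0: t=0:+1/1 = 1/1
⇒ 3j(1 1 2; 0 0 0)² = 2/15, sgn +1
(m-triple is (0,0,0) — same symbol as above.)
4πI² = N·(3j₀)²·(3jₘ)² = 4/5
I = +1·√(0.8/4π) = 0.25231325

0.252313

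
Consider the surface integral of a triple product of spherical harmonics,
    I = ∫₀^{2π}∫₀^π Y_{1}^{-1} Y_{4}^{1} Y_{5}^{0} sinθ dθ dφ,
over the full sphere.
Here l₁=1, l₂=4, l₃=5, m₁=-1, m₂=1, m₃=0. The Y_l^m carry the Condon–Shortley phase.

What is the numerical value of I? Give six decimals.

m-sum 0 ✓  L=10 even ✓  3≤5≤5 ✓
Π(2lᵢ+1) = 3×9×11 = 297
triangle coeff Δ(1,4,5) = 1/495
Σ_t [0,0]: t=0:+1/576 = 1/576
(3j)²=5/99 [(1 4 5; 0 0 0)], sign=-1
Σ_t [0,0]: t=0:+1/1440 = 1/1440
(3j)²=2/99 [(1 4 5; -1 1 0)], sign=-1
⇒ 4πI² = 10/33
I = (+1)√(10/33/(4π)) = 0.15528807

0.155288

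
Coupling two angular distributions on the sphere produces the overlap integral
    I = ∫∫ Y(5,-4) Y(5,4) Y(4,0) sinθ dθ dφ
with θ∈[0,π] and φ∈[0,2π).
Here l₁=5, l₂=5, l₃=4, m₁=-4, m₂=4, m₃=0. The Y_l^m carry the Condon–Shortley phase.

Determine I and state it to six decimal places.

-0.130198

Checks pass: Σm=0; 14 even; l₃=4∈[0,10].
(2·5+1)(2·5+1)(2·4+1) = 1089
Δ: 6! 4! 4! / 15! → 1/3153150
sum: t=1:−1/69120 t=2:+1/1728 t=3:−1/576 t=4:+1/1728 t=5:−1/69120 = -7/11520
3j²(5 5 4; 0 0 0) = Δ·Π!·Σ² = 2/143  (sign -1)
sum: t=5:−1/69120 t=6:+1/25920 = 1/41472
3j²(5 5 4; -4 4 0) = Δ·Π!·Σ² = 2/143  (sign +1)
combine: 4πI² = 1089·2/143·2/143 = 36/169
take √, sign -1: I = -0.13019760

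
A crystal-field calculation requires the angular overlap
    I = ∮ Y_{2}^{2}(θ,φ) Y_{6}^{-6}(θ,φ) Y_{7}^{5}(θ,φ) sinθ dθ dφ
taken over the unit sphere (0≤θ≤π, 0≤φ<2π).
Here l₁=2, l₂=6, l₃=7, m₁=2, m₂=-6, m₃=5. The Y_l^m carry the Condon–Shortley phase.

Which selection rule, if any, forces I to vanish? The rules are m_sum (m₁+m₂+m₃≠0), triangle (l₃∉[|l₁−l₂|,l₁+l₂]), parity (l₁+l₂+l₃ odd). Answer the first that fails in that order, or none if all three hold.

m₁+m₂+m₃ = 2 − 6 + 5 = 1  ✗
triangle: |2−6|=4 ≤ l₃=7 ≤ 2+6=8
parity: l₁+l₂+l₃ = 15 is odd

m_sum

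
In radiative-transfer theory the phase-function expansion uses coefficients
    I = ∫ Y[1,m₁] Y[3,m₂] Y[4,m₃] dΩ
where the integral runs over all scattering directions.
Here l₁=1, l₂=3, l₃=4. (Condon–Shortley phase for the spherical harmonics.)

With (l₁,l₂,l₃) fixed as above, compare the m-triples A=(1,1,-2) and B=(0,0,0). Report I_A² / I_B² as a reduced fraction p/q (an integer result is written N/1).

15/16

Same 1,3,4: normalisation and zero-m 3j drop out of the ratio.
A: Δ: 0! 2! 6! / 9! → 1/252; sum: t=0:+1/96 = 1/96; 3j²(1 3 4; 1 1 -2) = Δ·Π!·Σ² = 5/84  (sign +1)
B: Δ: 0! 2! 6! / 9! → 1/252; sum: t=0:+1/36 = 1/36; 3j²(1 3 4; 0 0 0) = Δ·Π!·Σ² = 4/63  (sign +1)
I_A²/I_B² = (5/84)/(4/63) = 15/16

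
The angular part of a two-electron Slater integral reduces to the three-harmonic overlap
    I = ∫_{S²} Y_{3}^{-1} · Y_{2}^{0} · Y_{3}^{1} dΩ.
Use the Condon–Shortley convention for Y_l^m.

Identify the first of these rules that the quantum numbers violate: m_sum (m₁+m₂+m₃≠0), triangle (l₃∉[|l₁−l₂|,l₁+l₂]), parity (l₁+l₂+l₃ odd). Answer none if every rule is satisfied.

Σmᵢ = 0  ✓
l₃∈[|l₁−l₂|,l₁+l₂]=[1,5], have l₃=3  ✓
Σlᵢ = 8 ⇒ even  ✓

none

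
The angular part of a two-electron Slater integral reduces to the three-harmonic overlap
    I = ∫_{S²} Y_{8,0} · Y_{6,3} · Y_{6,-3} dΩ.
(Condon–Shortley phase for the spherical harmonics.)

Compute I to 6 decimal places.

0.031099

Rules hold: Σm=0, L=20 even, 2≤6≤14.
N = 17·13·13 = 2873
Δ = 8!·8!·4!/21! = 1/1309458150
Racah Σ t=2..6: t=2:+1/49766400 t=3:−1/3110400 t=4:+1/1327104 t=5:−1/3110400 t=6:+1/49766400 = 1/6635520
⇒ 3j(8 6 6; 0 0 0)² = 350/46189, sgn +1
Racah Σ t=5..8: t=5:−1/12441600 t=6:+1/12441600 t=7:−1/101606400 t=8:+1/9754214400 = -19/1950842880
⇒ 3j(8 6 6; 0 3 -3)² = 19/34034, sgn +1
4πI² = N·(3j₀)²·(3jₘ)² = 25/2057
I = +1·√(0.0121536/4π) = 0.03109911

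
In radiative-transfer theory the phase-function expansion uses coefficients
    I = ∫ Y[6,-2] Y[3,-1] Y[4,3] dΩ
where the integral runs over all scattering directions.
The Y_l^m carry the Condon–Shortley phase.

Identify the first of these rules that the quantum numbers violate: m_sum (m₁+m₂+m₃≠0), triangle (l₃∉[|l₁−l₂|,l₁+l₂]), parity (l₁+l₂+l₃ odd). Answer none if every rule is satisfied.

parity

m₁+m₂+m₃ = -2 − 1 + 3 = 0  ✓
triangle: |6−3|=3 ≤ l₃=4 ≤ 6+3=9  ✓
parity: l₁+l₂+l₃ = 13 is odd  ✗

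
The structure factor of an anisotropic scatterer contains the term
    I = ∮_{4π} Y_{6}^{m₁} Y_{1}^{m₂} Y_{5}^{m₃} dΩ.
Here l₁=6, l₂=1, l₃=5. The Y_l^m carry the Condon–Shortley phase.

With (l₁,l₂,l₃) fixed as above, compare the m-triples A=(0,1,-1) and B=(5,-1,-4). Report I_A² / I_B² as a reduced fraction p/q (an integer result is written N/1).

3/11

Same 6,1,5: normalisation and zero-m 3j drop out of the ratio.
A: Δ: 2! 10! 0! / 13! → 1/858; sum: t=2:+1/34560 = 1/34560; 3j²(6 1 5; 0 1 -1) = Δ·Π!·Σ² = 5/286  (sign +1)
B: Δ: 2! 10! 0! / 13! → 1/858; sum: t=0:+1/725760 = 1/725760; 3j²(6 1 5; 5 -1 -4) = Δ·Π!·Σ² = 5/78  (sign -1)
I_A²/I_B² = (5/286)/(5/78) = 3/11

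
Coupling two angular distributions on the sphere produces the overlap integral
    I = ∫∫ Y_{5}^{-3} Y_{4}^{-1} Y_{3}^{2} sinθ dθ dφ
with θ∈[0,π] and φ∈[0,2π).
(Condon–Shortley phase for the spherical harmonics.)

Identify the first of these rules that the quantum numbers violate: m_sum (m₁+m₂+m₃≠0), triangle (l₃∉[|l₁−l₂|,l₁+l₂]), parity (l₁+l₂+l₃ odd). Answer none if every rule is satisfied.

azimuthal sum: -3 − 1 + 2 = -2  ✗
1 ≤ 3 ≤ 9 (triangle on l)
L = 5 + 4 + 3 = 12 (even)

m_sum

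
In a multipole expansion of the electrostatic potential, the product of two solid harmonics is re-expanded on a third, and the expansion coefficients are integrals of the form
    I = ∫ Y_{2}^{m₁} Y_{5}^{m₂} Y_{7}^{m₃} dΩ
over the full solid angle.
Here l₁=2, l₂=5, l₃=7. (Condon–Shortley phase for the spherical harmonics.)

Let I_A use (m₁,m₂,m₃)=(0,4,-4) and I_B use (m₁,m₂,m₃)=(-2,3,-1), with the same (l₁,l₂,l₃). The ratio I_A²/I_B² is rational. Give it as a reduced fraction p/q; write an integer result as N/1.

11/1

Shared (l₁,l₂,l₃)=(2,5,7): N and (l;000)² cancel in I_A²/I_B².
A: Δ = 0!·4!·10!/15! = 1/15015; Racah Σ t=0..0: t=0:+1/1451520 = 1/1451520; ⇒ 3j(2 5 7; 0 4 -4)² = 1/91, sgn -1
B: Δ = 0!·4!·10!/15! = 1/15015; Racah Σ t=0..0: t=0:+1/1935360 = 1/1935360; ⇒ 3j(2 5 7; -2 3 -1)² = 1/1001, sgn +1
I_A²/I_B² = (1/91)/(1/1001) = 11/1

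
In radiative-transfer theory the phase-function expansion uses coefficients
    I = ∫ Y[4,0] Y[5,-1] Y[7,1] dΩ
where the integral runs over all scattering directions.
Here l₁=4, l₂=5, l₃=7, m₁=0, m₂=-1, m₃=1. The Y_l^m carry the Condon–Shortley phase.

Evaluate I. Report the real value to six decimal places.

-0.112008

Checks pass: Σm=0; 16 even; l₃=7∈[1,9].
(2·4+1)(2·5+1)(2·7+1) = 1485
Δ: 2! 6! 8! / 17! → 1/6126120
sum: t=0:+1/69120 t=1:−1/20736 t=2:+1/69120 = -1/51840
3j²(4 5 7; 0 0 0) = Δ·Π!·Σ² = 280/21879  (sign +1)
sum: t=0:+1/55296 t=1:−1/25920 t=2:+1/138240 = -11/829440
3j²(4 5 7; 0 -1 1) = Δ·Π!·Σ² = 11/1326  (sign -1)
combine: 4πI² = 1485·280/21879·11/1326 = 7700/48841
take √, sign -1: I = -0.11200777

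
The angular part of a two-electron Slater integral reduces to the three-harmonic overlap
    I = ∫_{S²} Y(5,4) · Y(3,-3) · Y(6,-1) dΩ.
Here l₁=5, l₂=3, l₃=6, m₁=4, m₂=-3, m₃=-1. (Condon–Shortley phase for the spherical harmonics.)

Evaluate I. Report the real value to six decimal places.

Rules hold: Σm=0, L=14 even, 2≤6≤8.
N = 11·7·13 = 1001
Δ = 2!·8!·4!/15! = 1/675675
Racah Σ t=0..2: t=0:+1/8640 t=1:−1/2304 t=2:+1/8640 = -7/34560
⇒ 3j(5 3 6; 0 0 0)² = 7/429, sgn -1
Racah Σ t=0..0: t=0:+1/241920 = 1/241920
⇒ 3j(5 3 6; 4 -3 -1)² = 4/1001, sgn -1
4πI² = N·(3j₀)²·(3jₘ)² = 28/429
I = +1·√(0.0652681/4π) = 0.07206849

0.072068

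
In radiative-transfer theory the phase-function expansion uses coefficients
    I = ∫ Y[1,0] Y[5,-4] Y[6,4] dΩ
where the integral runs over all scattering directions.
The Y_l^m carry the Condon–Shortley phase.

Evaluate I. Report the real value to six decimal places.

m-sum 0 ✓  L=12 even ✓  4≤6≤6 ✓
Π(2lᵢ+1) = 3×11×13 = 429
triangle coeff Δ(1,5,6) = 1/858
Σ_t [0,0]: t=0:+1/14400 = 1/14400
(3j)²=6/143 [(1 5 6; 0 0 0)], sign=+1
Σ_t [0,0]: t=0:+1/362880 = 1/362880
(3j)²=10/429 [(1 5 6; 0 -4 4)], sign=+1
⇒ 4πI² = 60/143
I = (+1)√(60/143/(4π)) = 0.18272698

0.182727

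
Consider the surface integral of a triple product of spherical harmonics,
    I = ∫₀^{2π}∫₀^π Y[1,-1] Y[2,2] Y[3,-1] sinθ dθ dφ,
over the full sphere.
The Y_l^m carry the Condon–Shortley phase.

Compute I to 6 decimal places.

m-sum 0 ✓  L=6 even ✓  1≤3≤3 ✓
Π(2lᵢ+1) = 3×5×7 = 105
triangle coeff Δ(1,2,3) = 1/105
Σ_t [0,0]: t=0:+1/4 = 1/4
(3j)²=3/35 [(1 2 3; 0 0 0)], sign=-1
Σ_t [0,0]: t=0:+1/48 = 1/48
(3j)²=1/105 [(1 2 3; -1 2 -1)], sign=+1
⇒ 4πI² = 3/35
I = (-1)√(3/35/(4π)) = -0.08258890

-0.082589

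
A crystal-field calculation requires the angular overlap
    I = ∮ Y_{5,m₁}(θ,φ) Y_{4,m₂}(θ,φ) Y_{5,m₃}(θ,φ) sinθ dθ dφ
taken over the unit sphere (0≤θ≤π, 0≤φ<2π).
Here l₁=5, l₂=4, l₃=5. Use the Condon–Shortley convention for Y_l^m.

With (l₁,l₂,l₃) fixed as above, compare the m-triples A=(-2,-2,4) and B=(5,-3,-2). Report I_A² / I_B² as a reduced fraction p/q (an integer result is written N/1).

l's match ⇒ only the (l;m) 3-j factors differ between A and B.
A: triangle coeff Δ(5,4,5) = 1/3153150; Σ_t [1,2]: t=1:−1/25920 t=2:+1/11520 = 1/20736; (3j)²=5/429 [(5 4 5; -2 -2 4)], sign=-1
B: triangle coeff Δ(5,4,5) = 1/3153150; Σ_t [0,0]: t=0:+1/103680 = 1/103680; (3j)²=7/429 [(5 4 5; 5 -3 -2)], sign=-1
I_A²/I_B² = (5/429)/(7/429) = 5/7

5/7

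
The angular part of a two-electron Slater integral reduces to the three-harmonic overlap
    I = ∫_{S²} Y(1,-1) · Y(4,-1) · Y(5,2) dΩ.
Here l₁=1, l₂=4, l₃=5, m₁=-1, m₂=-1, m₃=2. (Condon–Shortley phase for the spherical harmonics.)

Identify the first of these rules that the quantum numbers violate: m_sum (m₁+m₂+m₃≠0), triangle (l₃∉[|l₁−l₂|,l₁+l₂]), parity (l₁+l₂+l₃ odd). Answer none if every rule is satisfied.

m₁+m₂+m₃ = -1 − 1 + 2 = 0  ✓
triangle: |1−4|=3 ≤ l₃=5 ≤ 1+4=5  ✓
parity: l₁+l₂+l₃ = 10 is even  ✓

none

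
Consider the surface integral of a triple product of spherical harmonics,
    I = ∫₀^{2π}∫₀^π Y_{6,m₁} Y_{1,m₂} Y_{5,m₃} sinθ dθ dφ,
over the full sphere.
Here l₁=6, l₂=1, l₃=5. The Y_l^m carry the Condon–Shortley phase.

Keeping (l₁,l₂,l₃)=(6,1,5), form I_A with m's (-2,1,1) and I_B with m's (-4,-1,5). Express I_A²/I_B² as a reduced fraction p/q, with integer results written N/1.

28/1

Shared (l₁,l₂,l₃)=(6,1,5): N and (l;000)² cancel in I_A²/I_B².
A: Δ = 2!·10!·0!/13! = 1/858; Racah Σ t=2..2: t=2:+1/34560 = 1/34560; ⇒ 3j(6 1 5; -2 1 1)² = 14/429, sgn +1
B: Δ = 2!·10!·0!/13! = 1/858; Racah Σ t=0..0: t=0:+1/7257600 = 1/7257600; ⇒ 3j(6 1 5; -4 -1 5)² = 1/858, sgn +1
I_A²/I_B² = (14/429)/(1/858) = 28/1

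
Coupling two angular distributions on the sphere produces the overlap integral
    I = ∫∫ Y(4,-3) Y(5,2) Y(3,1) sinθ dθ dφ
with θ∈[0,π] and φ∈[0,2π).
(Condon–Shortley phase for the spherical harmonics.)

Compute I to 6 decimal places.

-0.171363

Rules hold: Σm=0, L=12 even, 1≤3≤9.
N = 9·11·7 = 693
Δ = 6!·2!·4!/13! = 1/180180
Racah Σ t=2..4: t=2:+1/576 t=3:−1/144 t=4:+1/576 = -1/288
⇒ 3j(4 5 3; 0 0 0)² = 20/1001, sgn +1
Racah Σ t=5..6: t=5:−1/960 t=6:+1/4320 = -7/8640
⇒ 3j(4 5 3; -3 2 1)² = 343/12870, sgn -1
4πI² = N·(3j₀)²·(3jₘ)² = 686/1859
I = -1·√(0.369016/4π) = -0.17136315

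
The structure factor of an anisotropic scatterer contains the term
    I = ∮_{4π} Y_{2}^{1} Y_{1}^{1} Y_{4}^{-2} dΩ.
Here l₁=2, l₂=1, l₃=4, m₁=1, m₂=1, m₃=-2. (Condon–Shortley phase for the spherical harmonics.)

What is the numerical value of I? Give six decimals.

0.000000

l₃=4 ∉ [1,3] — triangle fails ⇒ I = 0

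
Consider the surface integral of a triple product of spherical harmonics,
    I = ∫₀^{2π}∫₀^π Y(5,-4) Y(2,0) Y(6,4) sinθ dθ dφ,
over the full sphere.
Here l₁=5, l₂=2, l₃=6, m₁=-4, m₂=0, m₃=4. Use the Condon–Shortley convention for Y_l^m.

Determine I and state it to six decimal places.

0.000000

L=13 odd ⇒ parity kills the (l;000) factor ⇒ I = 0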